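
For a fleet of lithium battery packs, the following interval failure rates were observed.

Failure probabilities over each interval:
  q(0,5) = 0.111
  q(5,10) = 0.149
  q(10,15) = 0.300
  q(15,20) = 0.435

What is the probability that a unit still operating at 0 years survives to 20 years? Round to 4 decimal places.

0.2992

The overall survival probability is (1 − 0.111) × (1 − 0.149) × (1 − 0.300) × (1 − 0.435).
= 0.889 × 0.851 × 0.700 × 0.565 = 0.299211.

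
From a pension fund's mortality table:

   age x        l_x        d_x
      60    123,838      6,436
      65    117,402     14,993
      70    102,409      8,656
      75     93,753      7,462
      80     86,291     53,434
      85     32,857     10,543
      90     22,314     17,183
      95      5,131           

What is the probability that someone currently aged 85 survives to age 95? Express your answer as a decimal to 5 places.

We want 10p85 = l_95/l_85.
The conditional survival probability is l_95/l_85 = 5,131/32,857 = 0.156162.

0.15616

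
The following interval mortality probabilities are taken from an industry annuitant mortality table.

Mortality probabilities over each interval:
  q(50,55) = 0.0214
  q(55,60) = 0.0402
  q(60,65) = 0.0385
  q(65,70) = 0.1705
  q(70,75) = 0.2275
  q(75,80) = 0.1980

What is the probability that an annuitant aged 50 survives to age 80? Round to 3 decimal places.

Chaining the interval survival probabilities: (1 − 0.0214) × (1 − 0.0402) × (1 − 0.0385) × (1 − 0.1705) × (1 − 0.2275) × (1 − 0.1980).
= 0.9786 × 0.9598 × 0.9615 × 0.8295 × 0.7725 × 0.8020 = 0.464114.

0.464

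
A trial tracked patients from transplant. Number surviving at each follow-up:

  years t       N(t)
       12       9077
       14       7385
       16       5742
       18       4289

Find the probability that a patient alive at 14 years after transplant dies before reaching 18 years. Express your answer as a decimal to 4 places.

P(die before 18 | alive at 14) = 1 − N(18)/N(14) = 1 − 4289/7385 = (3096)/7385 = 0.419228.

0.4192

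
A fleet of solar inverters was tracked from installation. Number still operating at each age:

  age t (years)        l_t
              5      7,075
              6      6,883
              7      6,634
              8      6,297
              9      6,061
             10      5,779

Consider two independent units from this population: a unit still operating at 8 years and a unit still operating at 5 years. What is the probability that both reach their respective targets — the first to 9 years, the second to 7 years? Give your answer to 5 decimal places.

0.90253

p₁ = l_9/l_8 = 6,061/6,297 = 0.962522; p₂ = l_7/l_5 = 6,634/7,075 = 0.937668.
P(both) = p₁ × p₂ = 0.962522 × 0.937668 = 0.902526.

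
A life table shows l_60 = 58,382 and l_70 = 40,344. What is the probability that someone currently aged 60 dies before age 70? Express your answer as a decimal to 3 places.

0.309

P(die before 70 | alive at 60) = 1 − l_70/l_60 = 1 − 40,344/58,382 = (18,038)/58,382 = 0.308965.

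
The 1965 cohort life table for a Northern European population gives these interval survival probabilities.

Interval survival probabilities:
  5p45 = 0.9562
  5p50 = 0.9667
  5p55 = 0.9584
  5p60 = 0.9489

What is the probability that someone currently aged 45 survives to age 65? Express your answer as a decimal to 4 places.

Chaining the interval survival probabilities: 0.9562 × 0.9667 × 0.9584 × 0.9489.
= 0.840635.

0.8406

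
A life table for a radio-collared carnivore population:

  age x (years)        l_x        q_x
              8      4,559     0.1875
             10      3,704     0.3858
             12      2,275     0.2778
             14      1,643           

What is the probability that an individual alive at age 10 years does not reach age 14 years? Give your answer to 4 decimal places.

P(die before 14 | alive at 10) = 1 − l_14/l_10 = 1 − 1,643/3,704 = (2,061)/3,704 = 0.556425.

0.5564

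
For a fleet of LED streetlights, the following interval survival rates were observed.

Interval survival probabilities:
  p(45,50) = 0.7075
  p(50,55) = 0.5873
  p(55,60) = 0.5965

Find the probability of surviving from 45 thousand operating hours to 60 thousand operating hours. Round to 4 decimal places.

0.2479

Survival from 45 to 60 is the product of surviving each interval: 0.7075 × 0.5873 × 0.5965.
= 0.247855.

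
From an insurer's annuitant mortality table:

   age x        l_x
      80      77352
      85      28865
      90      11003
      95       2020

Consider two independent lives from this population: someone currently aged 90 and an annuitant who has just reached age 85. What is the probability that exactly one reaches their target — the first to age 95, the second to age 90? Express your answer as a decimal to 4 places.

p₁ = l_95/l_90 = 2020/11003 = 0.183586; p₂ = l_90/l_85 = 11003/28865 = 0.381188.
P(exactly one) = p₁(1−p₂) + (1−p₁)p₂ = 0.113605 + 0.311207 = 0.424812.

0.4248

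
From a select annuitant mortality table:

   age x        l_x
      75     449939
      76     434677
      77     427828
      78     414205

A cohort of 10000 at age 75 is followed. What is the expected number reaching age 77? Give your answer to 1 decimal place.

The relevant probability is 427828/449939 = 0.950858.
Expected number = 10000 × 0.950858 = 9508.6.

9508.6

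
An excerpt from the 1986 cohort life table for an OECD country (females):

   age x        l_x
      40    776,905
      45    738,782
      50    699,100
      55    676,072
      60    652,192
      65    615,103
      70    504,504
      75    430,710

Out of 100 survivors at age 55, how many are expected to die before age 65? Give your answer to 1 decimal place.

9.0

The relevant probability is 1 − 615,103/676,072 = 0.090181.
Expected number = 100 × 0.090181 = 9.0.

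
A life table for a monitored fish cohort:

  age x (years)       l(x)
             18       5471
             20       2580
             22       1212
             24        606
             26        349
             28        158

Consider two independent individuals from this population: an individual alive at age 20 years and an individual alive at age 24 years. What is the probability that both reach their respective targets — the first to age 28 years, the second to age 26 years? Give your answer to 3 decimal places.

p₁ = l(28)/l(20) = 158/2580 = 0.061240; p₂ = l(26)/l(24) = 349/606 = 0.575908.
P(both) = p₁ × p₂ = 0.061240 × 0.575908 = 0.035269.

0.035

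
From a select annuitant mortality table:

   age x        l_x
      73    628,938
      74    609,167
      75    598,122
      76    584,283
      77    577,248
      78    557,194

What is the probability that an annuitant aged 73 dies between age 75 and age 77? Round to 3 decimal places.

This is the probability of reaching 75 but not 77, conditional on being alive at 73: (l_75 − l_77) / l_73.
= (598,122 − 577,248) / 628,938 = 20,874 / 628,938 = 0.033189.

0.033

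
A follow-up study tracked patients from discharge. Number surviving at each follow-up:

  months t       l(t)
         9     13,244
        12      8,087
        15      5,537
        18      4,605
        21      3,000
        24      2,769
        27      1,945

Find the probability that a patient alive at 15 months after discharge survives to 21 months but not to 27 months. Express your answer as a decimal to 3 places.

This is the probability of reaching 21 but not 27, conditional on being alive at 15: (l(21) − l(27)) / l(15).
= (3,000 − 1,945) / 5,537 = 1,055 / 5,537 = 0.190536.

0.191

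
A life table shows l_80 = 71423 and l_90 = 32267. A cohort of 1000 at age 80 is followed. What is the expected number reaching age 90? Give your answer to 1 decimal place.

451.8

The relevant probability is 32267/71423 = 0.451773.
Expected number = 1000 × 0.451773 = 451.8.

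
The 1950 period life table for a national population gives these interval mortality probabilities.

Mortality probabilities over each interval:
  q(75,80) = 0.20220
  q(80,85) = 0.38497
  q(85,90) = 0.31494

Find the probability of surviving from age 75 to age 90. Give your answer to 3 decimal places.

P(survive 75→90) = (1 − 0.20220) × (1 − 0.38497) × (1 − 0.31494).
= 0.79780 × 0.61503 × 0.68506 = 0.336139.

0.336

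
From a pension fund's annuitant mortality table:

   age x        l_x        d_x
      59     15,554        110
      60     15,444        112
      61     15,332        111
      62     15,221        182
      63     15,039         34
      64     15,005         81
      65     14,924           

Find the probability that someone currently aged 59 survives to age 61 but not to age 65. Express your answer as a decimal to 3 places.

We want 2|4q59 = (l_61 − l_65)/l_59.
This is the probability of reaching 61 but not 65, conditional on being alive at 59: (l_61 − l_65) / l_59.
= (15,332 − 14,924) / 15,554 = 408 / 15,554 = 0.026231.

0.026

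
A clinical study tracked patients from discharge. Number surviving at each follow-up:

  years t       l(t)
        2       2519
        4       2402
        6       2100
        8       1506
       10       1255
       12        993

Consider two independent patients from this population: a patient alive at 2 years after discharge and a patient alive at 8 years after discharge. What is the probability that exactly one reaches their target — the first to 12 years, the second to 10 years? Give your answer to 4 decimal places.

0.5705

p₁ = l(12)/l(2) = 993/2519 = 0.394204; p₂ = l(10)/l(8) = 1255/1506 = 0.833333.
P(exactly one) = p₁(1−p₂) + (1−p₁)p₂ = 0.065701 + 0.504830 = 0.570531.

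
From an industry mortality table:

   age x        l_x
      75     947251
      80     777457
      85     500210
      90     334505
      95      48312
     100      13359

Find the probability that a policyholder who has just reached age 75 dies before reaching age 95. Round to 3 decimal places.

P(die before 95 | alive at 75) = 1 − l_95/l_75 = 1 − 48312/947251 = (898939)/947251 = 0.948998.

0.949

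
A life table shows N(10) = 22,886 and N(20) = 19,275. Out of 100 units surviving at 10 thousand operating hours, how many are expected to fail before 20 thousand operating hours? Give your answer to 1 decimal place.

15.8

The relevant probability is 1 − 19,275/22,886 = 0.157782.
Expected number = 100 × 0.157782 = 15.8.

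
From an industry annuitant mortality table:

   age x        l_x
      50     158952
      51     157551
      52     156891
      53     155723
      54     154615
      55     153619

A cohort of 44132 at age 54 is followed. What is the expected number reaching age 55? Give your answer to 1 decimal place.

The relevant probability is 153619/154615 = 0.993558.
Expected number = 44132 × 0.993558 = 43847.7.

43847.7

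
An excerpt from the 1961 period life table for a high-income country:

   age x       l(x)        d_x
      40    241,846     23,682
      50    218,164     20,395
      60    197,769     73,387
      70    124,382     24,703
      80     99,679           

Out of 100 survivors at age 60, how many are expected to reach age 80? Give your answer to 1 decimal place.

50.4

The relevant probability is 99,679/197,769 = 0.504017.
Expected number = 100 × 0.504017 = 50.4.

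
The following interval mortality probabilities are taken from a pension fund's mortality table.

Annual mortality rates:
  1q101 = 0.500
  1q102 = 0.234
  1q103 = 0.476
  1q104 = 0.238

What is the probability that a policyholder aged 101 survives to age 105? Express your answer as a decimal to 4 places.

0.1529

The overall survival probability is (1 − 0.500) × (1 − 0.234) × (1 − 0.476) × (1 − 0.238).
= 0.500 × 0.766 × 0.524 × 0.762 = 0.152927.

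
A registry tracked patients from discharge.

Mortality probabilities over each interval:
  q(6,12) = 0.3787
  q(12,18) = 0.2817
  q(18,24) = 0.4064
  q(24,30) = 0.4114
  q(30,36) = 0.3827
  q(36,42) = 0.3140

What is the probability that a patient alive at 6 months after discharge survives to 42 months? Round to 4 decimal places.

P(survive 6→42) = (1 − 0.3787) × (1 − 0.2817) × (1 − 0.4064) × (1 − 0.4114) × (1 − 0.3827) × (1 − 0.3140).
= 0.6213 × 0.7183 × 0.5936 × 0.5886 × 0.6173 × 0.6860 = 0.066030.

0.0660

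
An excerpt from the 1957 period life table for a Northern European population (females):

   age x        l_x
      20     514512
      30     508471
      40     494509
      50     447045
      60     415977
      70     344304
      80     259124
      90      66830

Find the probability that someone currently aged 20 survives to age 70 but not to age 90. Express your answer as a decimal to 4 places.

We want 50|20q20 = (l_70 − l_90)/l_20.
This is the probability of reaching 70 but not 90, conditional on being alive at 20: (l_70 − l_90) / l_20.
= (344304 − 66830) / 514512 = 277474 / 514512 = 0.539295.

0.5393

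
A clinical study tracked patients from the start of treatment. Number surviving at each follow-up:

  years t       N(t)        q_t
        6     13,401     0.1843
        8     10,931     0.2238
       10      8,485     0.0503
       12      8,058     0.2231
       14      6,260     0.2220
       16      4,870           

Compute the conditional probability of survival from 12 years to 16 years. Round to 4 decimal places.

0.6044

The conditional survival probability is N(16)/N(12) = 4,870/8,058 = 0.604368.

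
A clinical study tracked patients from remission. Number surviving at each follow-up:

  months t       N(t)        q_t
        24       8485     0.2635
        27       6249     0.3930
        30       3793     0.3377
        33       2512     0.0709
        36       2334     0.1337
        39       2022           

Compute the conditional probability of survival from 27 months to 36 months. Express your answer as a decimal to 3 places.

The conditional survival probability is N(36)/N(27) = 2334/6249 = 0.373500.

0.373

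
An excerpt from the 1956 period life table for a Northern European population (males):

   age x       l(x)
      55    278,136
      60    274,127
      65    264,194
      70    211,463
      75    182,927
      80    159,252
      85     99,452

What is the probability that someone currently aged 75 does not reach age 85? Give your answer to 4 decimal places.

0.4563

P(die before 85 | alive at 75) = 1 − l(85)/l(75) = 1 − 99,452/182,927 = (83,475)/182,927 = 0.456330.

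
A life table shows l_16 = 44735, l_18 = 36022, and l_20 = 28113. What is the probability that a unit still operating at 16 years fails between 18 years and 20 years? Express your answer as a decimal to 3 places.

This is the probability of reaching 18 but not 20, conditional on being operational at 16: (l_18 − l_20) / l_16.
= (36022 − 28113) / 44735 = 7909 / 44735 = 0.176797.

0.177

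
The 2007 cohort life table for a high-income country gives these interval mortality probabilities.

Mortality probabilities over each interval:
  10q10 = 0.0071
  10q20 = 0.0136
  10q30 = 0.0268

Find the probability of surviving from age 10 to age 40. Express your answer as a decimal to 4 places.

The overall survival probability is (1 − 0.0071) × (1 − 0.0136) × (1 − 0.0268).
= 0.9929 × 0.9864 × 0.9732 = 0.953149.

0.9531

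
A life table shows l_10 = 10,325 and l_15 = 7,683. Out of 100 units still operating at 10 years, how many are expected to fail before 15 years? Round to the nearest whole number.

The relevant probability is 1 − 7,683/10,325 = 0.255884.
Expected number = 100 × 0.255884 = 26.

26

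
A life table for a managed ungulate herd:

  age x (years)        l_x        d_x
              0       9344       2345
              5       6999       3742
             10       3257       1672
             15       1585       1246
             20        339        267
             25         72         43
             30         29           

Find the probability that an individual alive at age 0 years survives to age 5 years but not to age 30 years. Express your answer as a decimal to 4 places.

0.7459

This is the probability of reaching 5 but not 30, conditional on being alive at 0: (l_5 − l_30) / l_0.
= (6999 − 29) / 9344 = 6970 / 9344 = 0.745933.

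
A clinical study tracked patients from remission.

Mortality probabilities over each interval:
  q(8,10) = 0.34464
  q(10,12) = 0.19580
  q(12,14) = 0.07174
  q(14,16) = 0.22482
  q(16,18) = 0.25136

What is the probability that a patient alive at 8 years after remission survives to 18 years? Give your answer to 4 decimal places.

Survival from 8 to 18 is the product of surviving each interval: (1 − 0.34464) × (1 − 0.19580) × (1 − 0.07174) × (1 − 0.22482) × (1 − 0.25136).
= 0.65536 × 0.80420 × 0.92826 × 0.77518 × 0.74864 = 0.283916.

0.2839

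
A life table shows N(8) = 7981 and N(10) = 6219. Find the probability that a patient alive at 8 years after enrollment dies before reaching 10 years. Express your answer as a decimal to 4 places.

0.2208

P(die before 10 | alive at 8) = 1 − N(10)/N(8) = 1 − 6219/7981 = (1762)/7981 = 0.220774.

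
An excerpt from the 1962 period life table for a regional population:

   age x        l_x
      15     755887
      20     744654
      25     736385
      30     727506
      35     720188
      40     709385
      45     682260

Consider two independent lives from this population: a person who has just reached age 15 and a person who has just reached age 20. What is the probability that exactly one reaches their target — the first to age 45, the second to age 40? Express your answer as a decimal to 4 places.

0.1355

p₁ = l_45/l_15 = 682260/755887 = 0.902595; p₂ = l_40/l_20 = 709385/744654 = 0.952637.
P(exactly one) = p₁(1−p₂) + (1−p₁)p₂ = 0.042750 + 0.092792 = 0.135541.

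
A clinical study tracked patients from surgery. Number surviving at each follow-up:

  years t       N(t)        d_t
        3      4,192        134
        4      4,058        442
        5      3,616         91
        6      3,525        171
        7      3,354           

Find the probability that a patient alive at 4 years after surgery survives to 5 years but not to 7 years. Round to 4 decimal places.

0.0646

This is the probability of reaching 5 but not 7, conditional on being alive at 4: (N(5) − N(7)) / N(4).
= (3,616 − 3,354) / 4,058 = 262 / 4,058 = 0.064564.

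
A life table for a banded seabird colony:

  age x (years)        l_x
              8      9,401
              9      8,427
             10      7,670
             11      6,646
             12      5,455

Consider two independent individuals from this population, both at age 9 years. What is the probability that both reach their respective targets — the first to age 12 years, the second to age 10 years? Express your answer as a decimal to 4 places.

p₁ = l_12/l_9 = 5,455/8,427 = 0.647324; p₂ = l_10/l_9 = 7,670/8,427 = 0.910170.
P(both) = p₁ × p₂ = 0.647324 × 0.910170 = 0.589175.

0.5892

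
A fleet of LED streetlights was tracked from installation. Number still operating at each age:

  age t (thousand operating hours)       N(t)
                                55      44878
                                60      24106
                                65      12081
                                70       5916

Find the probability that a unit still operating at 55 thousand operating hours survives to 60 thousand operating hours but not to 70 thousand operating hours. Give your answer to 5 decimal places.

0.40532

This is the probability of reaching 60 but not 70, conditional on being operational at 55: (N(60) − N(70)) / N(55).
= (24106 − 5916) / 44878 = 18190 / 44878 = 0.405321.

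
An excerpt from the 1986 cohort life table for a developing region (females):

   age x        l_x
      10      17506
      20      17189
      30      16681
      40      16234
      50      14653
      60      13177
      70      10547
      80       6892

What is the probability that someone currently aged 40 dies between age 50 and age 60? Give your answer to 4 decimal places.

0.0909

We want 10|10q40 = (l_50 − l_60)/l_40.
This is the probability of reaching 50 but not 60, conditional on being alive at 40: (l_50 − l_60) / l_40.
= (14653 − 13177) / 16234 = 1476 / 16234 = 0.090920.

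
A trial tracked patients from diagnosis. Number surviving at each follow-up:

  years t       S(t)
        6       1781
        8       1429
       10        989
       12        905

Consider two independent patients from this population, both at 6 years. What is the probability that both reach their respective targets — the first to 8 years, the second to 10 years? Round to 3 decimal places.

0.446

p₁ = S(8)/S(6) = 1429/1781 = 0.802358; p₂ = S(10)/S(6) = 989/1781 = 0.555306.
P(both) = p₁ × p₂ = 0.802358 × 0.555306 = 0.445554.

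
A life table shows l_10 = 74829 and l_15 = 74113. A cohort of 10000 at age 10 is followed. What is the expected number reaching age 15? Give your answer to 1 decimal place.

9904.3

The relevant probability is 74113/74829 = 0.990432.
Expected number = 10000 × 0.990432 = 9904.3.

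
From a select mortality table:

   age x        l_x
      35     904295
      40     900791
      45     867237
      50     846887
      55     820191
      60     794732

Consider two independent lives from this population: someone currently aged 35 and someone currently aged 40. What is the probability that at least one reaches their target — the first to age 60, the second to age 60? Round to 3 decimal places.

0.986

p₁ = l_60/l_35 = 794732/904295 = 0.878842; p₂ = l_60/l_40 = 794732/900791 = 0.882260.
P(at least one) = 1 − (1−p₁)(1−p₂) = 1 − 0.121158 × 0.117740 = 0.985735.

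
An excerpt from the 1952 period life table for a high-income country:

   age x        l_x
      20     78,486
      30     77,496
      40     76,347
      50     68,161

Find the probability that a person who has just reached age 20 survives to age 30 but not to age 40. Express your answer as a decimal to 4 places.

We want 10|10q20 = (l_30 − l_40)/l_20.
This is the probability of reaching 30 but not 40, conditional on being alive at 20: (l_30 − l_40) / l_20.
= (77,496 − 76,347) / 78,486 = 1,149 / 78,486 = 0.014640.

0.0146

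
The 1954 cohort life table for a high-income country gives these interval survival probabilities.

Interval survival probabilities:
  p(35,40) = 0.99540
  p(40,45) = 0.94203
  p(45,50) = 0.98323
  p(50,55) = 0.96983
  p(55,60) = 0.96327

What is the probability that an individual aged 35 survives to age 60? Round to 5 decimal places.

0.86131

P(survive 35→60) = 0.99540 × 0.94203 × 0.98323 × 0.96983 × 0.96327.
= 0.861313.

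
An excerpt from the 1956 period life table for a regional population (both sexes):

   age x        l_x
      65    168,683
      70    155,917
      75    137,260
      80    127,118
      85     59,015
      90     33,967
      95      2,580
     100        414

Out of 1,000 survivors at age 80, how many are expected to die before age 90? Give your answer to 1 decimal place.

732.8

The relevant probability is 1 − 33,967/127,118 = 0.732792.
Expected number = 1,000 × 0.732792 = 732.8.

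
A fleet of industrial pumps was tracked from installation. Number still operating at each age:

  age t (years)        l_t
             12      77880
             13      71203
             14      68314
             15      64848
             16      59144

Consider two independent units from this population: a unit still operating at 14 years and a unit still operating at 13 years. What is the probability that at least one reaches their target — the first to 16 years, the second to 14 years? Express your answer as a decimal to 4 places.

p₁ = l_16/l_14 = 59144/68314 = 0.865767; p₂ = l_14/l_13 = 68314/71203 = 0.959426.
P(at least one) = 1 − (1−p₁)(1−p₂) = 1 − 0.134233 × 0.040574 = 0.994554.

0.9946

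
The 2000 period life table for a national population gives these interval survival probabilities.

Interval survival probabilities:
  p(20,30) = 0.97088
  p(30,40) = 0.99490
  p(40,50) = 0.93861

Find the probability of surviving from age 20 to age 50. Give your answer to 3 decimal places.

0.907

P(survive 20→50) = 0.97088 × 0.99490 × 0.93861.
= 0.906630.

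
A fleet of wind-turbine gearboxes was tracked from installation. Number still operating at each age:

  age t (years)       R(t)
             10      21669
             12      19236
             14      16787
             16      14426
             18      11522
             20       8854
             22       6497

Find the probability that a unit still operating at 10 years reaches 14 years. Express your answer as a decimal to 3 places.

The conditional survival probability is R(14)/R(10) = 16787/21669 = 0.774701.

0.775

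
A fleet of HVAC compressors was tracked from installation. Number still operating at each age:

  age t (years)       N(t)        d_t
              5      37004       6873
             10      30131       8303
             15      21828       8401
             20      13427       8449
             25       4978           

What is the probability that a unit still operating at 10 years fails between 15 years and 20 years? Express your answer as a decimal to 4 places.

0.2788

This is the probability of reaching 15 but not 20, conditional on being operational at 10: (N(15) − N(20)) / N(10).
= (21828 − 13427) / 30131 = 8401 / 30131 = 0.278816.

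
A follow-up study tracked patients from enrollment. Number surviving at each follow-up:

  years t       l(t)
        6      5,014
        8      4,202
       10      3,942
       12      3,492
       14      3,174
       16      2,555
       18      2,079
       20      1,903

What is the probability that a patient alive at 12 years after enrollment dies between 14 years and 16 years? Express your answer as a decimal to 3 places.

0.177

This is the probability of reaching 14 but not 16, conditional on being alive at 12: (l(14) − l(16)) / l(12).
= (3,174 − 2,555) / 3,492 = 619 / 3,492 = 0.177262.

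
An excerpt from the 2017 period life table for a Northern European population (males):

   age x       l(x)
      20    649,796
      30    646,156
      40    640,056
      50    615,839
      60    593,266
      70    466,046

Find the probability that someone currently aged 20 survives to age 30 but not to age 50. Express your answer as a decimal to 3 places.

This is the probability of reaching 30 but not 50, conditional on being alive at 20: (l(30) − l(50)) / l(20).
= (646,156 − 615,839) / 649,796 = 30,317 / 649,796 = 0.046656.

0.047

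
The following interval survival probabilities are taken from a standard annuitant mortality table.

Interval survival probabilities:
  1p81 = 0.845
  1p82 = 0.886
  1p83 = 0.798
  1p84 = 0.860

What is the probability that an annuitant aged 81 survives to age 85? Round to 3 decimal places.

0.514

Survival from 81 to 85 is the product of surviving each interval: 0.845 × 0.886 × 0.798 × 0.860.
= 0.513797.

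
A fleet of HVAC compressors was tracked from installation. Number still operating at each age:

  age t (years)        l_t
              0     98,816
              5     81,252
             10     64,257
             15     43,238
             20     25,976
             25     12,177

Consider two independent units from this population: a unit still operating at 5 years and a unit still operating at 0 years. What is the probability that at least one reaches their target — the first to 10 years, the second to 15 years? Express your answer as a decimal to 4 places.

p₁ = l_10/l_5 = 64,257/81,252 = 0.790836; p₂ = l_15/l_0 = 43,238/98,816 = 0.437561.
P(at least one) = 1 − (1−p₁)(1−p₂) = 1 − 0.209164 × 0.562439 = 0.882358.

0.8824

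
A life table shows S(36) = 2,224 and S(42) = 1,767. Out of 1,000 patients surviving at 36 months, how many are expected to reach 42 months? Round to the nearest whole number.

The relevant probability is 1,767/2,224 = 0.794514.
Expected number = 1,000 × 0.794514 = 795.

795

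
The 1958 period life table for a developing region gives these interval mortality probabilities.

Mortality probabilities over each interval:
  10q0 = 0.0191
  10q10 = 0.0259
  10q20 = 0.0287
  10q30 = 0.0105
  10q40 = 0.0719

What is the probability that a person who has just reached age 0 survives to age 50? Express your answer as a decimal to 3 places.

0.852

Survival from 0 to 50 is the product of surviving each interval: (1 − 0.0191) × (1 − 0.0259) × (1 − 0.0287) × (1 − 0.0105) × (1 − 0.0719).
= 0.9809 × 0.9741 × 0.9713 × 0.9895 × 0.9281 = 0.852300.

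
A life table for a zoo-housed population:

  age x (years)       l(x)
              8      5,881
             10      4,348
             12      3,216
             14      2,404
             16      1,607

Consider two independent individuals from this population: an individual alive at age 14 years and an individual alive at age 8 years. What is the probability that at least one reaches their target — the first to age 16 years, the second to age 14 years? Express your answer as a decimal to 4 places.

0.8040

p₁ = l(16)/l(14) = 1,607/2,404 = 0.668469; p₂ = l(14)/l(8) = 2,404/5,881 = 0.408774.
P(at least one) = 1 − (1−p₁)(1−p₂) = 1 − 0.331531 × 0.591226 = 0.803990.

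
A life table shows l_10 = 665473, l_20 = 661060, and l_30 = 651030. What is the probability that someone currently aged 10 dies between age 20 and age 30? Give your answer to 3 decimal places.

This is the probability of reaching 20 but not 30, conditional on being alive at 10: (l_20 − l_30) / l_10.
= (661060 − 651030) / 665473 = 10030 / 665473 = 0.015072.

0.015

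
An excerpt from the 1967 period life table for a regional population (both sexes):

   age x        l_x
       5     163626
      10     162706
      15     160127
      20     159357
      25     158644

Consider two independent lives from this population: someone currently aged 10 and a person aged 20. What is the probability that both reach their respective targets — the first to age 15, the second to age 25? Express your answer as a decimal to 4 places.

p₁ = l_15/l_10 = 160127/162706 = 0.984149; p₂ = l_25/l_20 = 158644/159357 = 0.995526.
P(both) = p₁ × p₂ = 0.984149 × 0.995526 = 0.979746.

0.9797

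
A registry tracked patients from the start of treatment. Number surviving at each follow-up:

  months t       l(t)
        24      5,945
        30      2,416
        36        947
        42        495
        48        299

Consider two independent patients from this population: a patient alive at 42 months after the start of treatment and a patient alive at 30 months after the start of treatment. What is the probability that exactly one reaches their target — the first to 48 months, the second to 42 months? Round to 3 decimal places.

p₁ = l(48)/l(42) = 299/495 = 0.604040; p₂ = l(42)/l(30) = 495/2,416 = 0.204884.
P(exactly one) = p₁(1−p₂) + (1−p₁)p₂ = 0.480282 + 0.081126 = 0.561408.

0.561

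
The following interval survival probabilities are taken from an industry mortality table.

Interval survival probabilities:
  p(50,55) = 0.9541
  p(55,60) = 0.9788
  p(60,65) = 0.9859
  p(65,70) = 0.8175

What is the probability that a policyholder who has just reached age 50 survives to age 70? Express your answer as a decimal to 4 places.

Chaining the interval survival probabilities: 0.9541 × 0.9788 × 0.9859 × 0.8175.
= 0.752677.

0.7527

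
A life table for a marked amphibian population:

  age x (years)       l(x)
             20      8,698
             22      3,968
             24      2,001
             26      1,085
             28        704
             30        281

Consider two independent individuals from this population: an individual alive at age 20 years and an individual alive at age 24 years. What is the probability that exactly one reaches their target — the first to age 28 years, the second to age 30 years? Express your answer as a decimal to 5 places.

p₁ = l(28)/l(20) = 704/8,698 = 0.080938; p₂ = l(30)/l(24) = 281/2,001 = 0.140430.
P(exactly one) = p₁(1−p₂) + (1−p₁)p₂ = 0.069572 + 0.129064 = 0.198636.

0.19864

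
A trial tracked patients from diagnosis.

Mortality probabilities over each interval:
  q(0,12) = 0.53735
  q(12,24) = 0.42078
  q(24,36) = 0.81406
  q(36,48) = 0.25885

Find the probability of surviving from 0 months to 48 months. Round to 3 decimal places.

Chaining the interval survival probabilities: (1 − 0.53735) × (1 − 0.42078) × (1 − 0.81406) × (1 − 0.25885).
= 0.46265 × 0.57922 × 0.18594 × 0.74115 = 0.036930.

0.037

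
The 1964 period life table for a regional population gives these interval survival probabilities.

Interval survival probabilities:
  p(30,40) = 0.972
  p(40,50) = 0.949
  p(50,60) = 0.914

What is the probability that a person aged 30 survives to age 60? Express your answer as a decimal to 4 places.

P(survive 30→60) = 0.972 × 0.949 × 0.914.
= 0.843099.

0.8431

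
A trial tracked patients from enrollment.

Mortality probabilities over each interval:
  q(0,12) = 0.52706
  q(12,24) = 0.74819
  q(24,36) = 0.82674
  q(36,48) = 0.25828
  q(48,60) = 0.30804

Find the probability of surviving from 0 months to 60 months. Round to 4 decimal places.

P(survive 0→60) = (1 − 0.52706) × (1 − 0.74819) × (1 − 0.82674) × (1 − 0.25828) × (1 − 0.30804).
= 0.47294 × 0.25181 × 0.17326 × 0.74172 × 0.69196 = 0.010590.

0.0106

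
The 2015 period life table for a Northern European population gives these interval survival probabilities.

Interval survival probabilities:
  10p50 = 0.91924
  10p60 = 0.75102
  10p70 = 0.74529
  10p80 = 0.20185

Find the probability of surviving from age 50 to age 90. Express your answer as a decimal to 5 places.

0.10386

Chaining the interval survival probabilities: 0.91924 × 0.75102 × 0.74529 × 0.20185.
= 0.103857.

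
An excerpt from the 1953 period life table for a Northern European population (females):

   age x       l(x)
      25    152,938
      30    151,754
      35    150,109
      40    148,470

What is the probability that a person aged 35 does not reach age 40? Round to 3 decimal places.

P(die before 40 | alive at 35) = 1 − l(40)/l(35) = 1 − 148,470/150,109 = (1,639)/150,109 = 0.010919.

0.011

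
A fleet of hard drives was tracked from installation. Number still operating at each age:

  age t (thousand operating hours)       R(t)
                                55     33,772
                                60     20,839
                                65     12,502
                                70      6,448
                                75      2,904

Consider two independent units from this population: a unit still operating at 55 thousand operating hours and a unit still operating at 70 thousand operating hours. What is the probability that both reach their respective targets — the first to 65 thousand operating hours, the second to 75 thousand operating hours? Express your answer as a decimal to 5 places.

0.16672

p₁ = R(65)/R(55) = 12,502/33,772 = 0.370188; p₂ = R(75)/R(70) = 2,904/6,448 = 0.450372.
P(both) = p₁ × p₂ = 0.370188 × 0.450372 = 0.166722.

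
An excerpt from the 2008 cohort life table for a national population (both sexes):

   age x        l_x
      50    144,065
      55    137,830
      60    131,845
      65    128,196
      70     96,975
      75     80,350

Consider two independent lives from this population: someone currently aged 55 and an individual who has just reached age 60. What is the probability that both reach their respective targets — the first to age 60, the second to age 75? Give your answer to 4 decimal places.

p₁ = l_60/l_55 = 131,845/137,830 = 0.956577; p₂ = l_75/l_60 = 80,350/131,845 = 0.609428.
P(both) = p₁ × p₂ = 0.956577 × 0.609428 = 0.582965.

0.5830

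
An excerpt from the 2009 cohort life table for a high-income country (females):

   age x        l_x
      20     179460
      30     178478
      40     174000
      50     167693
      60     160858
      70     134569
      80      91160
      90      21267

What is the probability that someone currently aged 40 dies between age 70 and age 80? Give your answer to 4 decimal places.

0.2495

We want 30|10q40 = (l_70 − l_80)/l_40.
This is the probability of reaching 70 but not 80, conditional on being alive at 40: (l_70 − l_80) / l_40.
= (134569 − 91160) / 174000 = 43409 / 174000 = 0.249477.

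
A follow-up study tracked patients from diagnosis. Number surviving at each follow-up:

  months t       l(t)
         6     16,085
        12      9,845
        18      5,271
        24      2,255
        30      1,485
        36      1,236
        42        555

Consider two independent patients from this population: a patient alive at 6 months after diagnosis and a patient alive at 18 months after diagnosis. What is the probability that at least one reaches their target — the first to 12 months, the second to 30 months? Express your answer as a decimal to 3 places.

p₁ = l(12)/l(6) = 9,845/16,085 = 0.612061; p₂ = l(30)/l(18) = 1,485/5,271 = 0.281730.
P(at least one) = 1 − (1−p₁)(1−p₂) = 1 − 0.387939 × 0.718270 = 0.721355.

0.721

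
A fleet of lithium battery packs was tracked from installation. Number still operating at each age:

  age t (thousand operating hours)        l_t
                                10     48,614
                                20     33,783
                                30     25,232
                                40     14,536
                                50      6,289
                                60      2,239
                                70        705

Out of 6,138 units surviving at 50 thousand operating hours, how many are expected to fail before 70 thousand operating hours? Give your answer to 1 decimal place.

5449.9

The relevant probability is 1 − 705/6,289 = 0.887900.
Expected number = 6,138 × 0.887900 = 5449.9.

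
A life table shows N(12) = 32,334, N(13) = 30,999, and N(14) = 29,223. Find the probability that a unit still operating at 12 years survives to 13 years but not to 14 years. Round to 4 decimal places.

This is the probability of reaching 13 but not 14, conditional on being operational at 12: (N(13) − N(14)) / N(12).
= (30,999 − 29,223) / 32,334 = 1,776 / 32,334 = 0.054927.

0.0549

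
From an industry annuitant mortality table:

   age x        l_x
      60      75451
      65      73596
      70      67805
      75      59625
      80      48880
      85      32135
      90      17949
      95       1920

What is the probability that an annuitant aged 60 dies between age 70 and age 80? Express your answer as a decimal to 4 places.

0.2508

This is the probability of reaching 70 but not 80, conditional on being alive at 60: (l_70 − l_80) / l_60.
= (67805 − 48880) / 75451 = 18925 / 75451 = 0.250825.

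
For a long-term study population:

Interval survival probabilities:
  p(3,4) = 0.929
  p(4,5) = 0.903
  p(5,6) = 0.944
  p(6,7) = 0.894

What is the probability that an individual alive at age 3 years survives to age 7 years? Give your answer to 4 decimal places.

0.7080

P(survive 3→7) = 0.929 × 0.903 × 0.944 × 0.894.
= 0.707967.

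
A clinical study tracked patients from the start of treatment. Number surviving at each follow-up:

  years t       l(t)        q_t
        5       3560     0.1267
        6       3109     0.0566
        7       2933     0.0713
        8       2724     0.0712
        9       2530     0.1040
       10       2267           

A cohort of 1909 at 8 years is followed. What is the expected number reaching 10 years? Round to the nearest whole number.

1589

The relevant probability is 2267/2724 = 0.832232.
Expected number = 1909 × 0.832232 = 1589.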